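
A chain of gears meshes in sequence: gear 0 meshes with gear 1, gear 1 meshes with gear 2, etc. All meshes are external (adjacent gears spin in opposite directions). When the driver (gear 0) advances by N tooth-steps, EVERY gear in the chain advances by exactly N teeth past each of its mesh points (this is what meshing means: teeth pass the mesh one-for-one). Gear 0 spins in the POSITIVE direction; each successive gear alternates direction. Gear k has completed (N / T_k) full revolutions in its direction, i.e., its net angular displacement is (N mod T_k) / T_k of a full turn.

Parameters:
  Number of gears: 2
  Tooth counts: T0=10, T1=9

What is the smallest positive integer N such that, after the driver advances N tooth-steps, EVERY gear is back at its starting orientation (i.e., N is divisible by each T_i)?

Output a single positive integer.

Answer: 90

Derivation:
Gear k returns to start when N is a multiple of T_k.
All gears at start simultaneously when N is a common multiple of [10, 9]; the smallest such N is lcm(10, 9).
Start: lcm = T0 = 10
Fold in T1=9: gcd(10, 9) = 1; lcm(10, 9) = 10 * 9 / 1 = 90 / 1 = 90
Full cycle length = 90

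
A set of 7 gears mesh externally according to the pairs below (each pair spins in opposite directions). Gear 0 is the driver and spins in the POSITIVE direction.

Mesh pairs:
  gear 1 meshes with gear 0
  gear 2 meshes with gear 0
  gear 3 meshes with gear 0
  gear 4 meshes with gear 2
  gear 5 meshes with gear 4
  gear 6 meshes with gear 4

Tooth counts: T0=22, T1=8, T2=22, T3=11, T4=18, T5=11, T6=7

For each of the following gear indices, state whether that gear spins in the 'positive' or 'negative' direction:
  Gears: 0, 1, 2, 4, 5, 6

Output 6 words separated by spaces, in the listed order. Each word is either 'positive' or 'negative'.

Answer: positive negative negative positive negative negative

Derivation:
Gear 0 (driver): positive (depth 0)
  gear 1: meshes with gear 0 -> depth 1 -> negative (opposite of gear 0)
  gear 2: meshes with gear 0 -> depth 1 -> negative (opposite of gear 0)
  gear 3: meshes with gear 0 -> depth 1 -> negative (opposite of gear 0)
  gear 4: meshes with gear 2 -> depth 2 -> positive (opposite of gear 2)
  gear 5: meshes with gear 4 -> depth 3 -> negative (opposite of gear 4)
  gear 6: meshes with gear 4 -> depth 3 -> negative (opposite of gear 4)
Queried indices 0, 1, 2, 4, 5, 6 -> positive, negative, negative, positive, negative, negative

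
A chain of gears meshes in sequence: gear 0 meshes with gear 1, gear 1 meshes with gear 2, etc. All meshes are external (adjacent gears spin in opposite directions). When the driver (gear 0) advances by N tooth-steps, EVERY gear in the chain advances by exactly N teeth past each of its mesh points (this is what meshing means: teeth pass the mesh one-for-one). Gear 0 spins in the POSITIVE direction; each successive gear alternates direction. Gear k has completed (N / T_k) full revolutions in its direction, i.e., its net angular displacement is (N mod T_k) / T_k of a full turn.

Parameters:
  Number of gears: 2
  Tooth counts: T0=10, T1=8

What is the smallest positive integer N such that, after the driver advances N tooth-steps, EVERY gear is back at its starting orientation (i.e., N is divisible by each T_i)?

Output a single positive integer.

Gear k returns to start when N is a multiple of T_k.
All gears at start simultaneously when N is a common multiple of [10, 8]; the smallest such N is lcm(10, 8).
Start: lcm = T0 = 10
Fold in T1=8: gcd(10, 8) = 2; lcm(10, 8) = 10 * 8 / 2 = 80 / 2 = 40
Full cycle length = 40

Answer: 40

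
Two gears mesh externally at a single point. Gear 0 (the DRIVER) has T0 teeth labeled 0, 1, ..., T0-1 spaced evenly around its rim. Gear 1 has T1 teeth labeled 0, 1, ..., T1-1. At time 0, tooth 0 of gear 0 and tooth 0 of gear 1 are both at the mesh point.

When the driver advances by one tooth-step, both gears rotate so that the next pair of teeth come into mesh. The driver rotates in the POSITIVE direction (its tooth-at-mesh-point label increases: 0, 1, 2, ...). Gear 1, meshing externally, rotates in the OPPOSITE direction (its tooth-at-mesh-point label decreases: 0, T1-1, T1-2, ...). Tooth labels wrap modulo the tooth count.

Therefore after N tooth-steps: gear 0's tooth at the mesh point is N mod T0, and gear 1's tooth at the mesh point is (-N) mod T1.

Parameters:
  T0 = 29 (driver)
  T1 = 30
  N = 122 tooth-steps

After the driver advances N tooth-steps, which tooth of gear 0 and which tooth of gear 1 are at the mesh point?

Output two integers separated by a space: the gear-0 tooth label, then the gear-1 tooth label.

Answer: 6 28

Derivation:
Gear 0 (driver, T0=29): tooth at mesh = N mod T0
  122 = 4 * 29 + 6, so 122 mod 29 = 6
  gear 0 tooth = 6
Gear 1 (driven, T1=30): tooth at mesh = (-N) mod T1
  122 = 4 * 30 + 2, so 122 mod 30 = 2
  (-122) mod 30 = (-2) mod 30 = 30 - 2 = 28
Mesh after 122 steps: gear-0 tooth 6 meets gear-1 tooth 28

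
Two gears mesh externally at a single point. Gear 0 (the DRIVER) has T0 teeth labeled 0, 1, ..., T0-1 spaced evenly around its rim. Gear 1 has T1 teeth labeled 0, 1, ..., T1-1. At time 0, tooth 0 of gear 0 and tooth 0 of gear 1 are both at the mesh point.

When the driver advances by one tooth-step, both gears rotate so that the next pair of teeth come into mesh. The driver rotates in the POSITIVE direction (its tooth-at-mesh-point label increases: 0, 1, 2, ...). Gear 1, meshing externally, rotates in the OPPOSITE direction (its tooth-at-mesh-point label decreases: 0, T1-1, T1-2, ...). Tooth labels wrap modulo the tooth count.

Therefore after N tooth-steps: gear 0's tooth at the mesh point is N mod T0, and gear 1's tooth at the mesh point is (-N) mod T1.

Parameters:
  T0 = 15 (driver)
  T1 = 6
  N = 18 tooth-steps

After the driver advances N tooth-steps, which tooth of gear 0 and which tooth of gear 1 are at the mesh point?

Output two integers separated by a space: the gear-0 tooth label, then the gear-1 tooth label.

Gear 0 (driver, T0=15): tooth at mesh = N mod T0
  18 = 1 * 15 + 3, so 18 mod 15 = 3
  gear 0 tooth = 3
Gear 1 (driven, T1=6): tooth at mesh = (-N) mod T1
  18 = 3 * 6 + 0, so 18 mod 6 = 0
  (-18) mod 6 = 0
Mesh after 18 steps: gear-0 tooth 3 meets gear-1 tooth 0

Answer: 3 0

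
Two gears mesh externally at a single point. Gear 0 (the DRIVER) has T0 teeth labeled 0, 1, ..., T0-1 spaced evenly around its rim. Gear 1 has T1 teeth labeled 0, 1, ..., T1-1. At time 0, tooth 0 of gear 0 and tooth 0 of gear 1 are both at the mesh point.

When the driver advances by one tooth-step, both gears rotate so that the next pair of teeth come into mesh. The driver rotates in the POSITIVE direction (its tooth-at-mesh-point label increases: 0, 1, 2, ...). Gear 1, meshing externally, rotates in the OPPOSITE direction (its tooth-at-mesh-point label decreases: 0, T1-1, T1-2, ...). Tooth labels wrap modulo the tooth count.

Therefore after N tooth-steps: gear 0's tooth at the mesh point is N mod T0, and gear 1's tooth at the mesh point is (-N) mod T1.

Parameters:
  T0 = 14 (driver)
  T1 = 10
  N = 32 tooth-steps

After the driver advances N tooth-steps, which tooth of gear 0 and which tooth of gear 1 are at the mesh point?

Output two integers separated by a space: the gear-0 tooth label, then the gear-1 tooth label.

Answer: 4 8

Derivation:
Gear 0 (driver, T0=14): tooth at mesh = N mod T0
  32 = 2 * 14 + 4, so 32 mod 14 = 4
  gear 0 tooth = 4
Gear 1 (driven, T1=10): tooth at mesh = (-N) mod T1
  32 = 3 * 10 + 2, so 32 mod 10 = 2
  (-32) mod 10 = (-2) mod 10 = 10 - 2 = 8
Mesh after 32 steps: gear-0 tooth 4 meets gear-1 tooth 8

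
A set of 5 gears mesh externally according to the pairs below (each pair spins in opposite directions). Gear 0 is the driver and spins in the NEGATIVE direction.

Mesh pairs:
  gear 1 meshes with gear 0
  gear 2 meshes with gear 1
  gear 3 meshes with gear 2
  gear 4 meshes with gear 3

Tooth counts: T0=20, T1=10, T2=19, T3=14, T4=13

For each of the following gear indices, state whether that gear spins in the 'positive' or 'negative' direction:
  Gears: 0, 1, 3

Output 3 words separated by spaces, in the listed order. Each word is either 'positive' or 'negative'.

Answer: negative positive positive

Derivation:
Gear 0 (driver): negative (depth 0)
  gear 1: meshes with gear 0 -> depth 1 -> positive (opposite of gear 0)
  gear 2: meshes with gear 1 -> depth 2 -> negative (opposite of gear 1)
  gear 3: meshes with gear 2 -> depth 3 -> positive (opposite of gear 2)
  gear 4: meshes with gear 3 -> depth 4 -> negative (opposite of gear 3)
Queried indices 0, 1, 3 -> negative, positive, positive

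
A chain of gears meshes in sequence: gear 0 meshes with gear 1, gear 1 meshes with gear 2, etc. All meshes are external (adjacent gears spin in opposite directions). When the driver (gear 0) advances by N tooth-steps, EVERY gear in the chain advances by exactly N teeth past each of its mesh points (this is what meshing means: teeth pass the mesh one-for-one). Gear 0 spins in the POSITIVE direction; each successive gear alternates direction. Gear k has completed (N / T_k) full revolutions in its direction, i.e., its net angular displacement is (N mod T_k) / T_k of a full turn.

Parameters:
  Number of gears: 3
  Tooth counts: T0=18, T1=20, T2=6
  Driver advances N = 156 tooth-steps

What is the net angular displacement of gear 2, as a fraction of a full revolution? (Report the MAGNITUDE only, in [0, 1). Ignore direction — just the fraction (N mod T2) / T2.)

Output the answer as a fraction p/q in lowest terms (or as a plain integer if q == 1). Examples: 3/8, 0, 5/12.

Answer: 0

Derivation:
Chain of 3 gears, tooth counts: [18, 20, 6]
  gear 0: T0=18, direction=positive, advance = 156 mod 18 = 12 teeth = 12/18 turn
  gear 1: T1=20, direction=negative, advance = 156 mod 20 = 16 teeth = 16/20 turn
  gear 2: T2=6, direction=positive, advance = 156 mod 6 = 0 teeth = 0/6 turn
Gear 2: 156 mod 6 = 0
Fraction = 0 / 6 = 0/1 (gcd(0,6)=6) = 0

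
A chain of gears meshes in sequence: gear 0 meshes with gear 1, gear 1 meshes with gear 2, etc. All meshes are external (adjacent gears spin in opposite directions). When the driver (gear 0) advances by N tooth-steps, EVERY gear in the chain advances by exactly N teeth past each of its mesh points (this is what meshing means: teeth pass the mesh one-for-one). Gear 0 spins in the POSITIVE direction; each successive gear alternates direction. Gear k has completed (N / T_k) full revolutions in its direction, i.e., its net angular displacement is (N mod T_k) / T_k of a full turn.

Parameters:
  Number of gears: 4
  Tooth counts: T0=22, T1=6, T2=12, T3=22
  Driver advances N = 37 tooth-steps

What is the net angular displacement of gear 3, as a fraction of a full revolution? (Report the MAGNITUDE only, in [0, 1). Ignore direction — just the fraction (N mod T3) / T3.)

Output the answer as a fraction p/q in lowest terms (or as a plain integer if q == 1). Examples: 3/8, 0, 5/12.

Chain of 4 gears, tooth counts: [22, 6, 12, 22]
  gear 0: T0=22, direction=positive, advance = 37 mod 22 = 15 teeth = 15/22 turn
  gear 1: T1=6, direction=negative, advance = 37 mod 6 = 1 teeth = 1/6 turn
  gear 2: T2=12, direction=positive, advance = 37 mod 12 = 1 teeth = 1/12 turn
  gear 3: T3=22, direction=negative, advance = 37 mod 22 = 15 teeth = 15/22 turn
Gear 3: 37 mod 22 = 15
Fraction = 15 / 22 = 15/22 (gcd(15,22)=1) = 15/22

Answer: 15/22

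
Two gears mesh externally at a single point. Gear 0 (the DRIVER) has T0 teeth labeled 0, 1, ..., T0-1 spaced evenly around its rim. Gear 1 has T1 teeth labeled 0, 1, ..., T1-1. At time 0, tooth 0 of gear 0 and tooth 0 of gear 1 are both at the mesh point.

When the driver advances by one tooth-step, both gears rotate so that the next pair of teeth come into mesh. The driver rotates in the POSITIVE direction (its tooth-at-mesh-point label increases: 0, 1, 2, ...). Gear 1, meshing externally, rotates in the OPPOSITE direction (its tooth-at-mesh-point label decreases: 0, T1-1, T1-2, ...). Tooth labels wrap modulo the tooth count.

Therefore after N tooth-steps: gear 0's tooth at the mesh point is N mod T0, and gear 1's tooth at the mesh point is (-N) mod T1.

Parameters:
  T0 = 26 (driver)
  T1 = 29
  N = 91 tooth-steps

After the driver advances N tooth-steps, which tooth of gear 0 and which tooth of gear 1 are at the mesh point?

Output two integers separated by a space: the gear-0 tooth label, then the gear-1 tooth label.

Gear 0 (driver, T0=26): tooth at mesh = N mod T0
  91 = 3 * 26 + 13, so 91 mod 26 = 13
  gear 0 tooth = 13
Gear 1 (driven, T1=29): tooth at mesh = (-N) mod T1
  91 = 3 * 29 + 4, so 91 mod 29 = 4
  (-91) mod 29 = (-4) mod 29 = 29 - 4 = 25
Mesh after 91 steps: gear-0 tooth 13 meets gear-1 tooth 25

Answer: 13 25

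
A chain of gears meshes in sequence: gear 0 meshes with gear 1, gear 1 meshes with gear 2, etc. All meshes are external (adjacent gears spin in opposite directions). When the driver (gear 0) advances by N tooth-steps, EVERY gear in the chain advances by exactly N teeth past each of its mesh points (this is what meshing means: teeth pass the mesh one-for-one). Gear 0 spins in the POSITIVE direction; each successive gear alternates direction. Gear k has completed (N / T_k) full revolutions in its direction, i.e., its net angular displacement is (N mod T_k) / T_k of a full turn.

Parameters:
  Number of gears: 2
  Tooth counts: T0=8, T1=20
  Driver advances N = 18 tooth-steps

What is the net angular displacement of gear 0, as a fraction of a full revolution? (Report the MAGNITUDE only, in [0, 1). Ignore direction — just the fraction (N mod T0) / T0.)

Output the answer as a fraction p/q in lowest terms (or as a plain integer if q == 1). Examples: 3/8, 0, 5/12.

Answer: 1/4

Derivation:
Chain of 2 gears, tooth counts: [8, 20]
  gear 0: T0=8, direction=positive, advance = 18 mod 8 = 2 teeth = 2/8 turn
  gear 1: T1=20, direction=negative, advance = 18 mod 20 = 18 teeth = 18/20 turn
Gear 0: 18 mod 8 = 2
Fraction = 2 / 8 = 1/4 (gcd(2,8)=2) = 1/4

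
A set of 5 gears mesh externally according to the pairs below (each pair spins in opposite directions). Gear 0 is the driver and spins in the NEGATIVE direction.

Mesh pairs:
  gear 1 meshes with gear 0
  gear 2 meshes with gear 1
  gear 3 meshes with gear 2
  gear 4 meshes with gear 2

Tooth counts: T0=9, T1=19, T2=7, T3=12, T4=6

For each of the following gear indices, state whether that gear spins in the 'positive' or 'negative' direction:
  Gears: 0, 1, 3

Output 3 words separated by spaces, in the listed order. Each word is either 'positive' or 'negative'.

Gear 0 (driver): negative (depth 0)
  gear 1: meshes with gear 0 -> depth 1 -> positive (opposite of gear 0)
  gear 2: meshes with gear 1 -> depth 2 -> negative (opposite of gear 1)
  gear 3: meshes with gear 2 -> depth 3 -> positive (opposite of gear 2)
  gear 4: meshes with gear 2 -> depth 3 -> positive (opposite of gear 2)
Queried indices 0, 1, 3 -> negative, positive, positive

Answer: negative positive positive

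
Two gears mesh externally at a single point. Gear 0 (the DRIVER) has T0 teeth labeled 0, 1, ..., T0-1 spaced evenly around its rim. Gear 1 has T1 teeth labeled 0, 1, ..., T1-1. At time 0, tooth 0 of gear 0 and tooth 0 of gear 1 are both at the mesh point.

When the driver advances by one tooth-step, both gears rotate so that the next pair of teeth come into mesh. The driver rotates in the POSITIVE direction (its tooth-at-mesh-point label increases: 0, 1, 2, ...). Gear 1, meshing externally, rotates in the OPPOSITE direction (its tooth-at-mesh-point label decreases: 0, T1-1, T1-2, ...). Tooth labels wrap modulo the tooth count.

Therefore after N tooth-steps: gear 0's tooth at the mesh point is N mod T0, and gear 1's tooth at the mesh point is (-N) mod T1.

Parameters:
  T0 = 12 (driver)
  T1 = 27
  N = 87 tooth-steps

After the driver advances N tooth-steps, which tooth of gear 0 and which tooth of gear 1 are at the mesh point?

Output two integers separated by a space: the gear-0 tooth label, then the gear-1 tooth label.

Answer: 3 21

Derivation:
Gear 0 (driver, T0=12): tooth at mesh = N mod T0
  87 = 7 * 12 + 3, so 87 mod 12 = 3
  gear 0 tooth = 3
Gear 1 (driven, T1=27): tooth at mesh = (-N) mod T1
  87 = 3 * 27 + 6, so 87 mod 27 = 6
  (-87) mod 27 = (-6) mod 27 = 27 - 6 = 21
Mesh after 87 steps: gear-0 tooth 3 meets gear-1 tooth 21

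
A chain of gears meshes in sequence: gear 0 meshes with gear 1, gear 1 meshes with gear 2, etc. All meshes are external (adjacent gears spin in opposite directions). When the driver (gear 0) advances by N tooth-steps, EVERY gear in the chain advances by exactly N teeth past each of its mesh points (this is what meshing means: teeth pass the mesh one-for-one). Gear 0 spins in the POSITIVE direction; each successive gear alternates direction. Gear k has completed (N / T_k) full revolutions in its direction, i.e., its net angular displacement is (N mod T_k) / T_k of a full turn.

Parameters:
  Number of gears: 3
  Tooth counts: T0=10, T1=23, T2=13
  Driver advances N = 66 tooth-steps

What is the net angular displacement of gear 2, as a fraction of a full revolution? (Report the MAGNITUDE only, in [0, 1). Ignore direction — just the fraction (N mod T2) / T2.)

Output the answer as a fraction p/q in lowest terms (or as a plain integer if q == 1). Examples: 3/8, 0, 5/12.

Chain of 3 gears, tooth counts: [10, 23, 13]
  gear 0: T0=10, direction=positive, advance = 66 mod 10 = 6 teeth = 6/10 turn
  gear 1: T1=23, direction=negative, advance = 66 mod 23 = 20 teeth = 20/23 turn
  gear 2: T2=13, direction=positive, advance = 66 mod 13 = 1 teeth = 1/13 turn
Gear 2: 66 mod 13 = 1
Fraction = 1 / 13 = 1/13 (gcd(1,13)=1) = 1/13

Answer: 1/13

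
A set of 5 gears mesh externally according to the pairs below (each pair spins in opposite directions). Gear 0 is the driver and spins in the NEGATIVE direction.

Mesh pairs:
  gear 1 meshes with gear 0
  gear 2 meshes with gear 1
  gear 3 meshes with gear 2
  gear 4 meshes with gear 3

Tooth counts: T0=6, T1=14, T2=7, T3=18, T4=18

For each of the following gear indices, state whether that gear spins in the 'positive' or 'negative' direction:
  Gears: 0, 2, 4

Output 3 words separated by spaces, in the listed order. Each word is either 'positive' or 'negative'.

Gear 0 (driver): negative (depth 0)
  gear 1: meshes with gear 0 -> depth 1 -> positive (opposite of gear 0)
  gear 2: meshes with gear 1 -> depth 2 -> negative (opposite of gear 1)
  gear 3: meshes with gear 2 -> depth 3 -> positive (opposite of gear 2)
  gear 4: meshes with gear 3 -> depth 4 -> negative (opposite of gear 3)
Queried indices 0, 2, 4 -> negative, negative, negative

Answer: negative negative negative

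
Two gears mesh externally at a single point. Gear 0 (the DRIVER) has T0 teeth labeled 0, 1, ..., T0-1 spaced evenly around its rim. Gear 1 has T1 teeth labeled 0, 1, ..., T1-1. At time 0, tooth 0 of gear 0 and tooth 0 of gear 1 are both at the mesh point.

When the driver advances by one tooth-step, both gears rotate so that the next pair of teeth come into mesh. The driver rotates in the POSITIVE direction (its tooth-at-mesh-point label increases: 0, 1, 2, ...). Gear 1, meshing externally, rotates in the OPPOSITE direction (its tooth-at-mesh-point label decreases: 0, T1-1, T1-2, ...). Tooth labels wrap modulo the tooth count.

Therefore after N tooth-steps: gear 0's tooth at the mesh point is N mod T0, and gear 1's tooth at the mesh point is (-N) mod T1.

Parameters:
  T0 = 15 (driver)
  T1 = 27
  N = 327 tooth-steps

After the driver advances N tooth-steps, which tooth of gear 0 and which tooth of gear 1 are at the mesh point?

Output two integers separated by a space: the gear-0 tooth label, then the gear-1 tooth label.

Answer: 12 24

Derivation:
Gear 0 (driver, T0=15): tooth at mesh = N mod T0
  327 = 21 * 15 + 12, so 327 mod 15 = 12
  gear 0 tooth = 12
Gear 1 (driven, T1=27): tooth at mesh = (-N) mod T1
  327 = 12 * 27 + 3, so 327 mod 27 = 3
  (-327) mod 27 = (-3) mod 27 = 27 - 3 = 24
Mesh after 327 steps: gear-0 tooth 12 meets gear-1 tooth 24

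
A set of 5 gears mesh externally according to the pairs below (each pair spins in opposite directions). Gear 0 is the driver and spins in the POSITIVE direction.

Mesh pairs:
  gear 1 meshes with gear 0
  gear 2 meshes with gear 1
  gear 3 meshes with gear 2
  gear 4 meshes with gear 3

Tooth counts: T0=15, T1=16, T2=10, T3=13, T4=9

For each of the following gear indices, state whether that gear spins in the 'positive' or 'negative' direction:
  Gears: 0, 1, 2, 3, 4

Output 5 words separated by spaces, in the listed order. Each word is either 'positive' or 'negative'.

Gear 0 (driver): positive (depth 0)
  gear 1: meshes with gear 0 -> depth 1 -> negative (opposite of gear 0)
  gear 2: meshes with gear 1 -> depth 2 -> positive (opposite of gear 1)
  gear 3: meshes with gear 2 -> depth 3 -> negative (opposite of gear 2)
  gear 4: meshes with gear 3 -> depth 4 -> positive (opposite of gear 3)
Queried indices 0, 1, 2, 3, 4 -> positive, negative, positive, negative, positive

Answer: positive negative positive negative positive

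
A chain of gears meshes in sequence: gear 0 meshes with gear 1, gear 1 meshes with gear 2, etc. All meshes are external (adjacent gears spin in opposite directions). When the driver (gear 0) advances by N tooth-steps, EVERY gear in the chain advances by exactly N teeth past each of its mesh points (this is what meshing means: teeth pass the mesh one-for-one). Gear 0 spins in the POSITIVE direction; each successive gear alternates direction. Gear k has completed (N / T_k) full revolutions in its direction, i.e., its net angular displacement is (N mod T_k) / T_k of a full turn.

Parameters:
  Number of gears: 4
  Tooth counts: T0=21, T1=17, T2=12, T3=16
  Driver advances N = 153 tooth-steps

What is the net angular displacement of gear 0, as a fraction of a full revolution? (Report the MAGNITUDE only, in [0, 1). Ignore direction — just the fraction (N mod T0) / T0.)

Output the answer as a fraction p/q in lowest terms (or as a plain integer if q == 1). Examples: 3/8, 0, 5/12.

Answer: 2/7

Derivation:
Chain of 4 gears, tooth counts: [21, 17, 12, 16]
  gear 0: T0=21, direction=positive, advance = 153 mod 21 = 6 teeth = 6/21 turn
  gear 1: T1=17, direction=negative, advance = 153 mod 17 = 0 teeth = 0/17 turn
  gear 2: T2=12, direction=positive, advance = 153 mod 12 = 9 teeth = 9/12 turn
  gear 3: T3=16, direction=negative, advance = 153 mod 16 = 9 teeth = 9/16 turn
Gear 0: 153 mod 21 = 6
Fraction = 6 / 21 = 2/7 (gcd(6,21)=3) = 2/7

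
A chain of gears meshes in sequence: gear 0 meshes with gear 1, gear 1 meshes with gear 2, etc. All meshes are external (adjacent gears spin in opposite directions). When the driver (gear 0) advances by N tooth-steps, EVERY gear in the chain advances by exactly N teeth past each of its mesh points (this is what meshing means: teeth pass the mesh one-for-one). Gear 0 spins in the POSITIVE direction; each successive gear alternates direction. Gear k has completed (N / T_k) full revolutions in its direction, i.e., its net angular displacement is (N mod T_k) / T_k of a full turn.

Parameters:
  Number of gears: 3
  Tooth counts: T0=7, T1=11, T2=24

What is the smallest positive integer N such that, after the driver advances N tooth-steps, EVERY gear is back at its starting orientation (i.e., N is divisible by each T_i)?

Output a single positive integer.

Gear k returns to start when N is a multiple of T_k.
All gears at start simultaneously when N is a common multiple of [7, 11, 24]; the smallest such N is lcm(7, 11, 24).
Start: lcm = T0 = 7
Fold in T1=11: gcd(7, 11) = 1; lcm(7, 11) = 7 * 11 / 1 = 77 / 1 = 77
Fold in T2=24: gcd(77, 24) = 1; lcm(77, 24) = 77 * 24 / 1 = 1848 / 1 = 1848
Full cycle length = 1848

Answer: 1848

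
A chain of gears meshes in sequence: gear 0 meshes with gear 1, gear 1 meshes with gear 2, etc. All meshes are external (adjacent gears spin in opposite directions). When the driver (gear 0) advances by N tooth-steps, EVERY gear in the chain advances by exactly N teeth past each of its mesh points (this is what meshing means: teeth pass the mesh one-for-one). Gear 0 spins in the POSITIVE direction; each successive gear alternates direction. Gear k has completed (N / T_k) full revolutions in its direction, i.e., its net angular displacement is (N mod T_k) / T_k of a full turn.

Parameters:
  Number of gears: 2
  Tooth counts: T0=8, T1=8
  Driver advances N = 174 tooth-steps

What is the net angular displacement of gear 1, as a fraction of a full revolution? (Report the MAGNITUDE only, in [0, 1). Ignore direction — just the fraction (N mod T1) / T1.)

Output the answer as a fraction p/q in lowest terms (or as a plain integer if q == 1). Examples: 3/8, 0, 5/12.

Chain of 2 gears, tooth counts: [8, 8]
  gear 0: T0=8, direction=positive, advance = 174 mod 8 = 6 teeth = 6/8 turn
  gear 1: T1=8, direction=negative, advance = 174 mod 8 = 6 teeth = 6/8 turn
Gear 1: 174 mod 8 = 6
Fraction = 6 / 8 = 3/4 (gcd(6,8)=2) = 3/4

Answer: 3/4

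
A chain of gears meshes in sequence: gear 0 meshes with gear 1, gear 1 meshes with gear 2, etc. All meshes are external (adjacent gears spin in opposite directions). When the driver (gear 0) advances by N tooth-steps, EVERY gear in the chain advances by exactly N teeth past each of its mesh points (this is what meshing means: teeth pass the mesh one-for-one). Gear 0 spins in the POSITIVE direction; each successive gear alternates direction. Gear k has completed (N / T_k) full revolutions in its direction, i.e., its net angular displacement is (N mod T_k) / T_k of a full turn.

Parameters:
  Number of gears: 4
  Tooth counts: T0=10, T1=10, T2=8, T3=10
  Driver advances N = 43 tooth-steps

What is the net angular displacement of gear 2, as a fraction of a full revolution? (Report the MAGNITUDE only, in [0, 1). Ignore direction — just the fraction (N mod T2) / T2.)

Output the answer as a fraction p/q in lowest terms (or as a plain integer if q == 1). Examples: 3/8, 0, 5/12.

Answer: 3/8

Derivation:
Chain of 4 gears, tooth counts: [10, 10, 8, 10]
  gear 0: T0=10, direction=positive, advance = 43 mod 10 = 3 teeth = 3/10 turn
  gear 1: T1=10, direction=negative, advance = 43 mod 10 = 3 teeth = 3/10 turn
  gear 2: T2=8, direction=positive, advance = 43 mod 8 = 3 teeth = 3/8 turn
  gear 3: T3=10, direction=negative, advance = 43 mod 10 = 3 teeth = 3/10 turn
Gear 2: 43 mod 8 = 3
Fraction = 3 / 8 = 3/8 (gcd(3,8)=1) = 3/8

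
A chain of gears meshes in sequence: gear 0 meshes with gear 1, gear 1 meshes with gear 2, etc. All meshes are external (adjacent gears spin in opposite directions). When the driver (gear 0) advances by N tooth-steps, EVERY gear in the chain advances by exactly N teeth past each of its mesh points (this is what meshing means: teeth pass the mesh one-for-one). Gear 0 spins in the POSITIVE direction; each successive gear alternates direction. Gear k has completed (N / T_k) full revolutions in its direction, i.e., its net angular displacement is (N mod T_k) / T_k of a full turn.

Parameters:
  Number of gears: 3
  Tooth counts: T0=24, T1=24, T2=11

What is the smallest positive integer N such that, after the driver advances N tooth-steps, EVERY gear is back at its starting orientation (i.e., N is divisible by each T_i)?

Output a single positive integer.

Answer: 264

Derivation:
Gear k returns to start when N is a multiple of T_k.
All gears at start simultaneously when N is a common multiple of [24, 24, 11]; the smallest such N is lcm(24, 24, 11).
Start: lcm = T0 = 24
Fold in T1=24: gcd(24, 24) = 24; lcm(24, 24) = 24 * 24 / 24 = 576 / 24 = 24
Fold in T2=11: gcd(24, 11) = 1; lcm(24, 11) = 24 * 11 / 1 = 264 / 1 = 264
Full cycle length = 264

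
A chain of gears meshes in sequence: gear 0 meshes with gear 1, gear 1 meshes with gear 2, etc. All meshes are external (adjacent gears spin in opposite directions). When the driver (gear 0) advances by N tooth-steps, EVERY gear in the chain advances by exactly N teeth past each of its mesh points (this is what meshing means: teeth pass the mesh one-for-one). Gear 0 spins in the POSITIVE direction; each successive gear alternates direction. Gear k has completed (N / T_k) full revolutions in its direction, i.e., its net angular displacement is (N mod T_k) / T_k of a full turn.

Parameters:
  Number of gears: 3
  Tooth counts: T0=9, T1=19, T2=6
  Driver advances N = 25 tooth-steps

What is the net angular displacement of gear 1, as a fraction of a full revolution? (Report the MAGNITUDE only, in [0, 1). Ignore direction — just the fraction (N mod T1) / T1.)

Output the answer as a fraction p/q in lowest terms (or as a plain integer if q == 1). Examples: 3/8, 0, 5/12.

Answer: 6/19

Derivation:
Chain of 3 gears, tooth counts: [9, 19, 6]
  gear 0: T0=9, direction=positive, advance = 25 mod 9 = 7 teeth = 7/9 turn
  gear 1: T1=19, direction=negative, advance = 25 mod 19 = 6 teeth = 6/19 turn
  gear 2: T2=6, direction=positive, advance = 25 mod 6 = 1 teeth = 1/6 turn
Gear 1: 25 mod 19 = 6
Fraction = 6 / 19 = 6/19 (gcd(6,19)=1) = 6/19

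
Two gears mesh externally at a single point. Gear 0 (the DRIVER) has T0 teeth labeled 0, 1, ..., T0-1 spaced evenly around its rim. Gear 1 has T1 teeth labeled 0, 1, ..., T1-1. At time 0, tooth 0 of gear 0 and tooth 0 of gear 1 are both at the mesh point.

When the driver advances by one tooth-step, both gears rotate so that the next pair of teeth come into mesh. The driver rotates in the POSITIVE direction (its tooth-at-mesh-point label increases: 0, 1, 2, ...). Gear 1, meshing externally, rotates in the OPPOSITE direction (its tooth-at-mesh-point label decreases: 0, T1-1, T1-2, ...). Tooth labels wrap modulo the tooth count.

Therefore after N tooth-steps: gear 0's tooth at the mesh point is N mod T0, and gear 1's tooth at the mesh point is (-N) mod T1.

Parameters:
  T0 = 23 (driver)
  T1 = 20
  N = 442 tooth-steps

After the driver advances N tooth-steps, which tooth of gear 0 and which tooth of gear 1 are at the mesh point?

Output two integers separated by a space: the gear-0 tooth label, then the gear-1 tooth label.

Answer: 5 18

Derivation:
Gear 0 (driver, T0=23): tooth at mesh = N mod T0
  442 = 19 * 23 + 5, so 442 mod 23 = 5
  gear 0 tooth = 5
Gear 1 (driven, T1=20): tooth at mesh = (-N) mod T1
  442 = 22 * 20 + 2, so 442 mod 20 = 2
  (-442) mod 20 = (-2) mod 20 = 20 - 2 = 18
Mesh after 442 steps: gear-0 tooth 5 meets gear-1 tooth 18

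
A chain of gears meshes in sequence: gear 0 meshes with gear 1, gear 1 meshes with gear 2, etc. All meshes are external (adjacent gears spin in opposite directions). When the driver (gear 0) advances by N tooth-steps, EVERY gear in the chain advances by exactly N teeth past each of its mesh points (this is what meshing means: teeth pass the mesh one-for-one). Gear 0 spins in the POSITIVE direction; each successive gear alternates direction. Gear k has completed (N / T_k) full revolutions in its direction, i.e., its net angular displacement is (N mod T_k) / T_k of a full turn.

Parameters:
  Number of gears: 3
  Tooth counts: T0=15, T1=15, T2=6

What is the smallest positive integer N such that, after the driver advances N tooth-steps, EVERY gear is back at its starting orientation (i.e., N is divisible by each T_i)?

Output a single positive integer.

Answer: 30

Derivation:
Gear k returns to start when N is a multiple of T_k.
All gears at start simultaneously when N is a common multiple of [15, 15, 6]; the smallest such N is lcm(15, 15, 6).
Start: lcm = T0 = 15
Fold in T1=15: gcd(15, 15) = 15; lcm(15, 15) = 15 * 15 / 15 = 225 / 15 = 15
Fold in T2=6: gcd(15, 6) = 3; lcm(15, 6) = 15 * 6 / 3 = 90 / 3 = 30
Full cycle length = 30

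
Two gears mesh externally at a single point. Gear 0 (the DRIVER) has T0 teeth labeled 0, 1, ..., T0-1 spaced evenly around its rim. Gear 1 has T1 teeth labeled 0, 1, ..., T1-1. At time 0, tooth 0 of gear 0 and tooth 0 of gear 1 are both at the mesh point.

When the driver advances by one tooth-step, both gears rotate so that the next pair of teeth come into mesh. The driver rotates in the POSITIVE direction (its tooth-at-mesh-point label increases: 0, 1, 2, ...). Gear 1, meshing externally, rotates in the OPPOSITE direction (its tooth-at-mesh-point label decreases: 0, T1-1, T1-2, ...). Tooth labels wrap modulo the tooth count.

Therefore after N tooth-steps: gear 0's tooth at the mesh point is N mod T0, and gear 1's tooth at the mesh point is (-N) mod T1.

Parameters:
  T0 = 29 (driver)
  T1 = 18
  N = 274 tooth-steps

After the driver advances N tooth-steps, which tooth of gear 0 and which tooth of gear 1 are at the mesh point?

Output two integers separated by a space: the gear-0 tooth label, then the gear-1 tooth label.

Answer: 13 14

Derivation:
Gear 0 (driver, T0=29): tooth at mesh = N mod T0
  274 = 9 * 29 + 13, so 274 mod 29 = 13
  gear 0 tooth = 13
Gear 1 (driven, T1=18): tooth at mesh = (-N) mod T1
  274 = 15 * 18 + 4, so 274 mod 18 = 4
  (-274) mod 18 = (-4) mod 18 = 18 - 4 = 14
Mesh after 274 steps: gear-0 tooth 13 meets gear-1 tooth 14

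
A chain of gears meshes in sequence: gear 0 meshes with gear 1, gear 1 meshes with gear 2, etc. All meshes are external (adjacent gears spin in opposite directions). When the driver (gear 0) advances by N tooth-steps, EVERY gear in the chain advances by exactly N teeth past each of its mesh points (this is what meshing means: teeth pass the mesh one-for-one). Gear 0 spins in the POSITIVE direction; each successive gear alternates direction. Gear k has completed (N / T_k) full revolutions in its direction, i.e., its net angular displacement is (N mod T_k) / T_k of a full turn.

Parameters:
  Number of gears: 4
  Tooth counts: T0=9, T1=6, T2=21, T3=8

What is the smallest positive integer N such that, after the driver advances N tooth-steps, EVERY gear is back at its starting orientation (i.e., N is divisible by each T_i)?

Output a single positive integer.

Answer: 504

Derivation:
Gear k returns to start when N is a multiple of T_k.
All gears at start simultaneously when N is a common multiple of [9, 6, 21, 8]; the smallest such N is lcm(9, 6, 21, 8).
Start: lcm = T0 = 9
Fold in T1=6: gcd(9, 6) = 3; lcm(9, 6) = 9 * 6 / 3 = 54 / 3 = 18
Fold in T2=21: gcd(18, 21) = 3; lcm(18, 21) = 18 * 21 / 3 = 378 / 3 = 126
Fold in T3=8: gcd(126, 8) = 2; lcm(126, 8) = 126 * 8 / 2 = 1008 / 2 = 504
Full cycle length = 504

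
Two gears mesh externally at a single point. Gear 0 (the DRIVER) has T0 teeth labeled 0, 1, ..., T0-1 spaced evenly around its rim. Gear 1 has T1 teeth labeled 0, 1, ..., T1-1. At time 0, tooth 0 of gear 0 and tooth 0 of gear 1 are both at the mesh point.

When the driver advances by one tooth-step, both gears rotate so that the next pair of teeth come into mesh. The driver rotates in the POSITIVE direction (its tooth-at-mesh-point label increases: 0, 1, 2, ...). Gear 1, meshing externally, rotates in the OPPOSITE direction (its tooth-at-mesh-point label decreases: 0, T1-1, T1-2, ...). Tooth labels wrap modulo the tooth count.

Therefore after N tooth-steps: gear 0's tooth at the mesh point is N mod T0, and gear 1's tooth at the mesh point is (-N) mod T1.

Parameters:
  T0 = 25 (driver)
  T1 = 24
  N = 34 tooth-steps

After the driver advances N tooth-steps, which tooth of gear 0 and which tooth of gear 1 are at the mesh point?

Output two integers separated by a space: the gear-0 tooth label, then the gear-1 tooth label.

Answer: 9 14

Derivation:
Gear 0 (driver, T0=25): tooth at mesh = N mod T0
  34 = 1 * 25 + 9, so 34 mod 25 = 9
  gear 0 tooth = 9
Gear 1 (driven, T1=24): tooth at mesh = (-N) mod T1
  34 = 1 * 24 + 10, so 34 mod 24 = 10
  (-34) mod 24 = (-10) mod 24 = 24 - 10 = 14
Mesh after 34 steps: gear-0 tooth 9 meets gear-1 tooth 14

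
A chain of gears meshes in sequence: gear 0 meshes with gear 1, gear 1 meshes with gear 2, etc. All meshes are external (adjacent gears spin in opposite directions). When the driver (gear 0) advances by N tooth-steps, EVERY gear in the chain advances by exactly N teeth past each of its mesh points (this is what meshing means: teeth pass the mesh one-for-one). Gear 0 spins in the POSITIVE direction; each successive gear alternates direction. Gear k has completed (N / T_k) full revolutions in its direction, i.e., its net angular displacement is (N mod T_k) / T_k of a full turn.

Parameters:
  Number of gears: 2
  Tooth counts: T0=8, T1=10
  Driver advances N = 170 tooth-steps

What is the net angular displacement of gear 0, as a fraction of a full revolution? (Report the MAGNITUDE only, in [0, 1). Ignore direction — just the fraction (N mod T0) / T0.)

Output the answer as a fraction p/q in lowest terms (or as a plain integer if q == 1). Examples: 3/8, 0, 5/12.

Chain of 2 gears, tooth counts: [8, 10]
  gear 0: T0=8, direction=positive, advance = 170 mod 8 = 2 teeth = 2/8 turn
  gear 1: T1=10, direction=negative, advance = 170 mod 10 = 0 teeth = 0/10 turn
Gear 0: 170 mod 8 = 2
Fraction = 2 / 8 = 1/4 (gcd(2,8)=2) = 1/4

Answer: 1/4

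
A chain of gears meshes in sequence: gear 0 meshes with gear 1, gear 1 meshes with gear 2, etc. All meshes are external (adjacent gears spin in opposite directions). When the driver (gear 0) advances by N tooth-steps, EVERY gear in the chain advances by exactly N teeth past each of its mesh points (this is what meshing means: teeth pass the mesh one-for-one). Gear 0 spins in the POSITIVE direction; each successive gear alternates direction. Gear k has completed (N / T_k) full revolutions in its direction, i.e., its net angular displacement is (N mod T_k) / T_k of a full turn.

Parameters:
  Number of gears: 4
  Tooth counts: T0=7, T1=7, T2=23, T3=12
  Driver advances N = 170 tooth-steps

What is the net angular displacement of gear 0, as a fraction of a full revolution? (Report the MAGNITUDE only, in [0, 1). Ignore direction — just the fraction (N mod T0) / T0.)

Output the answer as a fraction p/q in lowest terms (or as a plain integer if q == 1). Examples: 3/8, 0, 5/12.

Chain of 4 gears, tooth counts: [7, 7, 23, 12]
  gear 0: T0=7, direction=positive, advance = 170 mod 7 = 2 teeth = 2/7 turn
  gear 1: T1=7, direction=negative, advance = 170 mod 7 = 2 teeth = 2/7 turn
  gear 2: T2=23, direction=positive, advance = 170 mod 23 = 9 teeth = 9/23 turn
  gear 3: T3=12, direction=negative, advance = 170 mod 12 = 2 teeth = 2/12 turn
Gear 0: 170 mod 7 = 2
Fraction = 2 / 7 = 2/7 (gcd(2,7)=1) = 2/7

Answer: 2/7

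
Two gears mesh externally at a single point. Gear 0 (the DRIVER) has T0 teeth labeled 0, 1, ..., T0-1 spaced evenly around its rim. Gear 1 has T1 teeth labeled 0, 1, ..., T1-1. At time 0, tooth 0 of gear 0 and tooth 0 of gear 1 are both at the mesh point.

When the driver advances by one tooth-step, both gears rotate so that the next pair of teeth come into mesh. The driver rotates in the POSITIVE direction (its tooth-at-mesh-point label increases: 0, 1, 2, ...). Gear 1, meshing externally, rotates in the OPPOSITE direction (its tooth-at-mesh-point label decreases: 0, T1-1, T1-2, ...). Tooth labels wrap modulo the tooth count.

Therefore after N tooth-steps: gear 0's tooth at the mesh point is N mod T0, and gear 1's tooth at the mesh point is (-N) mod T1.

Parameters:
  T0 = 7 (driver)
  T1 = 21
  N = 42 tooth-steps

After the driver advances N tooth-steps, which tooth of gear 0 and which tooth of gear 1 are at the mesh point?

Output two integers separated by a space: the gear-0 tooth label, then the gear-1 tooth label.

Answer: 0 0

Derivation:
Gear 0 (driver, T0=7): tooth at mesh = N mod T0
  42 = 6 * 7 + 0, so 42 mod 7 = 0
  gear 0 tooth = 0
Gear 1 (driven, T1=21): tooth at mesh = (-N) mod T1
  42 = 2 * 21 + 0, so 42 mod 21 = 0
  (-42) mod 21 = 0
Mesh after 42 steps: gear-0 tooth 0 meets gear-1 tooth 0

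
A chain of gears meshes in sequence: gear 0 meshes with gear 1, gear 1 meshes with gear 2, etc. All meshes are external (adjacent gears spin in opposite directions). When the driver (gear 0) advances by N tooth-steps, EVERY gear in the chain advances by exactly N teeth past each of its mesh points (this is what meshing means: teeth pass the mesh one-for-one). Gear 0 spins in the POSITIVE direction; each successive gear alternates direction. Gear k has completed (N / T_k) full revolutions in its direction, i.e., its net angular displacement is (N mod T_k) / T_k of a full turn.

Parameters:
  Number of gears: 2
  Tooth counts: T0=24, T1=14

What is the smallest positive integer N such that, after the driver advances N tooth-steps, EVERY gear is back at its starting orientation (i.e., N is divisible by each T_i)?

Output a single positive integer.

Answer: 168

Derivation:
Gear k returns to start when N is a multiple of T_k.
All gears at start simultaneously when N is a common multiple of [24, 14]; the smallest such N is lcm(24, 14).
Start: lcm = T0 = 24
Fold in T1=14: gcd(24, 14) = 2; lcm(24, 14) = 24 * 14 / 2 = 336 / 2 = 168
Full cycle length = 168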